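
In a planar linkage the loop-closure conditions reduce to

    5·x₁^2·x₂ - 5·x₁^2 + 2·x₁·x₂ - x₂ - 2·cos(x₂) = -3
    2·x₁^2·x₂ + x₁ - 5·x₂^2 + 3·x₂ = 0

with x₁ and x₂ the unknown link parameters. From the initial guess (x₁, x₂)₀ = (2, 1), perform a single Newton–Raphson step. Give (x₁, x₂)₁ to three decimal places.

At (2, 1): F = (4.91940, 8.000).
Jacobian J = [[10·x₁·x₂ - 10·x₁ + 2·x₂, 5·x₁^2 + 2·x₁ + 2·sin(x₂) - 1], [4·x₁·x₂ + 1, 2·x₁^2 - 10·x₂ + 3]].
At the point, J = [[2.000, 24.68294], [9.000, 1.000]] (det J = -220.14648).
Solving J·Δ = −F gives Δ = (-0.875, -0.128).
Then the next iterate is (x₁, x₂)₁ = (1.125, 0.872).

(1.125, 0.872)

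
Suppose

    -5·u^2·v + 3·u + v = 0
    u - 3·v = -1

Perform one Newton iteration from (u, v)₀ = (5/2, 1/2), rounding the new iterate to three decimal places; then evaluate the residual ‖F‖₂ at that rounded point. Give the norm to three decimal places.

0.118

At (5/2, 1/2): F = (-7.625, 2.000).
Jacobian J = [[-10·u·v + 3, -5·u^2 + 1], [1, -3]].
At the point, J = [[-9.500, -30.250], [1.000, -3.000]] (det J = 58.750).
Solving J·Δ = −F gives Δ = (-1.419, 0.194).
Then the next iterate is (u, v)₁ = (1.081, 0.694).
Re-evaluating at (1.081, 0.694): F = (-0.11791, -0.001), so ‖F‖₂ = 0.118.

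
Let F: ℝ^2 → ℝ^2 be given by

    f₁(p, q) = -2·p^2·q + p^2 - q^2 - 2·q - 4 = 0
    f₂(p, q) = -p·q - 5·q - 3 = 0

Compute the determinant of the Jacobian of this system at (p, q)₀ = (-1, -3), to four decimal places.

J = [[-4·p·q + 2·p, -2·p^2 - 2·q - 2], [-q, -p - 5]].
At the point, J = [[-14.0000, 2.0000], [3.0000, -4.0000]].
det J = 50.0000.

50.0000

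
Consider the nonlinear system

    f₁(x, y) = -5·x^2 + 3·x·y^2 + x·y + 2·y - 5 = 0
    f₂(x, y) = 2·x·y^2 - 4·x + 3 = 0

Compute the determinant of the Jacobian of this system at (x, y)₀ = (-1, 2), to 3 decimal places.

-148.000

J = [[-10·x + 3·y^2 + y, 6·x·y + x + 2], [2·y^2 - 4, 4·x·y]].
At the point, J = [[24.000, -11.000], [4.000, -8.000]].
det J = -148.000.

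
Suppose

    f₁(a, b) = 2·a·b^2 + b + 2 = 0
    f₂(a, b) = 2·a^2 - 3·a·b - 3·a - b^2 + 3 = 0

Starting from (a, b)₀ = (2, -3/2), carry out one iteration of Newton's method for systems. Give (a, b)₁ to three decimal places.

At (2, -3/2): F = (9.500, 11.750).
Jacobian J = [[2·b^2, 4·a·b + 1], [4·a - 3·b - 3, -3·a - 2·b]].
At the point, J = [[4.500, -11.000], [9.500, -3.000]] (det J = 91.000).
Solving J·Δ = −F gives Δ = (-1.107, 0.411).
Then the next iterate is (a, b)₁ = (0.893, -1.089).

(0.893, -1.089)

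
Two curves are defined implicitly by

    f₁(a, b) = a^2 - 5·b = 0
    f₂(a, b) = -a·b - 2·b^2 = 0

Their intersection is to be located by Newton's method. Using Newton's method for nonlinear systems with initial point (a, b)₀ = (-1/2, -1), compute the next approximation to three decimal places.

At (-1/2, -1): F = (5.250, -2.500).
Jacobian J = [[2·a, -5], [-b, -a - 4·b]].
At the point, J = [[-1.000, -5.000], [1.000, 4.500]] (det J = 0.500).
Solving J·Δ = −F gives Δ = (-22.250, 5.500).
Then the next iterate is (a, b)₁ = (-22.750, 4.500).

(-22.750, 4.500)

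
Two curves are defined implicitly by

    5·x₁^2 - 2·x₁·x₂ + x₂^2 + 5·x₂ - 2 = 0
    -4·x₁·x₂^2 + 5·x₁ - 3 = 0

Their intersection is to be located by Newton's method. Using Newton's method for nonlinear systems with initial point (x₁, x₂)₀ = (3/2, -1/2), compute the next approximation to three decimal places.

At (3/2, -1/2): F = (8.500, 3.000).
Jacobian J = [[10·x₁ - 2·x₂, -2·x₁ + 2·x₂ + 5], [-4·x₂^2 + 5, -8·x₁·x₂]].
At the point, J = [[16.000, 1.000], [4.000, 6.000]] (det J = 92.000).
Solving J·Δ = −F gives Δ = (-0.522, -0.152).
Then the next iterate is (x₁, x₂)₁ = (0.978, -0.652).

(0.978, -0.652)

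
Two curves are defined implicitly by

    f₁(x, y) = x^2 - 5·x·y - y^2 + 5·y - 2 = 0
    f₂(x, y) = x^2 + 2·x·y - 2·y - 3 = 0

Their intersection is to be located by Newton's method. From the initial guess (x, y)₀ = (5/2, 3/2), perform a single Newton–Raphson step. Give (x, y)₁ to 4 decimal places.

(1.7990, 0.7859)

At (5/2, 3/2): F = (-9.2500, 7.7500).
Jacobian J = [[2·x - 5·y, -5·x - 2·y + 5], [2·x + 2·y, 2·x - 2]].
At the point, J = [[-2.5000, -10.5000], [8.0000, 3.0000]] (det J = 76.5000).
Solving J·Δ = −F gives Δ = (-0.7010, -0.7141).
Then the next iterate is (x, y)₁ = (1.7990, 0.7859).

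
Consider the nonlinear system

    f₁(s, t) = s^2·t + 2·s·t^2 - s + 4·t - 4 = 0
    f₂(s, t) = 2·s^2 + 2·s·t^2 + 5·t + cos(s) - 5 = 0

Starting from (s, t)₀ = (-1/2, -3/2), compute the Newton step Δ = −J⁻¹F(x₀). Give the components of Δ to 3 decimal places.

(0.003, 1.671)

At (-1/2, -3/2): F = (-12.125, -13.37242).
Jacobian J = [[2·s·t + 2·t^2 - 1, s^2 + 4·s·t + 4], [4·s + 2·t^2 - sin(s), 4·s·t + 5]].
At the point, J = [[5.000, 7.250], [2.97943, 8.000]] (det J = 18.39916).
Solving J·Δ = −F gives Δ = (0.003, 1.671).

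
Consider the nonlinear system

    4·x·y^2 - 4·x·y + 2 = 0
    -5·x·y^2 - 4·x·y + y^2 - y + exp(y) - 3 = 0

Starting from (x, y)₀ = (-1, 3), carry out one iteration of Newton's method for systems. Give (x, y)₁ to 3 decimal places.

At (-1, 3): F = (-22.000, 80.08554).
Jacobian J = [[4·y^2 - 4·y, 8·x·y - 4·x], [-5·y^2 - 4·y, -10·x·y - 4·x + 2·y + exp(y) - 1]].
At the point, J = [[24.000, -20.000], [-57.000, 59.08554]] (det J = 278.05289).
Solving J·Δ = −F gives Δ = (-1.086, -2.403).
Then the next iterate is (x, y)₁ = (-2.086, 0.597).

(-2.086, 0.597)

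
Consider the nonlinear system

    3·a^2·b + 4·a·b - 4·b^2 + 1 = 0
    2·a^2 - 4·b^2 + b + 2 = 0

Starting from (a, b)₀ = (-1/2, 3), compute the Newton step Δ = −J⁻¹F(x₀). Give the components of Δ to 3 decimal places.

At (-1/2, 3): F = (-38.750, -30.500).
Jacobian J = [[6·a·b + 4·b, 3·a^2 + 4·a - 8·b], [4·a, -8·b + 1]].
At the point, J = [[3.000, -25.250], [-2.000, -23.000]] (det J = -119.500).
Solving J·Δ = −F gives Δ = (1.014, -1.414).

(1.014, -1.414)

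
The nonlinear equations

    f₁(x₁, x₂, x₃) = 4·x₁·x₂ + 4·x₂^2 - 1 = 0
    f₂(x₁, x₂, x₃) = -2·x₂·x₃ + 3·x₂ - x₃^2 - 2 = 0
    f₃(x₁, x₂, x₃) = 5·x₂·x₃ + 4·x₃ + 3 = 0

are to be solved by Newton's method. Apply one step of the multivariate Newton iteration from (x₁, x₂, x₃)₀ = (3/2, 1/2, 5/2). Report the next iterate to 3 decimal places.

(4.466, -0.393, 1.256)

At (3/2, 1/2, 5/2): F = (3.000, -9.250, 19.250).
Jacobian J = [[4·x₂, 4·x₁ + 8·x₂, 0], [0, -2·x₃ + 3, -2·x₂ - 2·x₃], [0, 5·x₃, 5·x₂ + 4]].
At the point, J = [[2.000, 10.000, 0.000], [0.000, -2.000, -6.000], [0.000, 12.500, 6.500]] (det J = 124.000).
Solving J·Δ = −F gives Δ = (2.966, -0.893, -1.244).
Then the next iterate is (x₁, x₂, x₃)₁ = (4.466, -0.393, 1.256).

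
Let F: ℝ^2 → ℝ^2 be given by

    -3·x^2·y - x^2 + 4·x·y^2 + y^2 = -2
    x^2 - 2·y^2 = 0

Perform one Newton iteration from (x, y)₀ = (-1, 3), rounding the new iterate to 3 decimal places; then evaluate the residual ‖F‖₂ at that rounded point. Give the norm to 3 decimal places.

At (-1, 3): F = (-35.000, -17.000).
Jacobian J = [[-6·x·y - 2·x + 4·y^2, -3·x^2 + 8·x·y + 2·y], [2·x, -4·y]].
At the point, J = [[56.000, -21.000], [-2.000, -12.000]] (det J = -714.000).
Solving J·Δ = −F gives Δ = (0.088, -1.431).
Then the next iterate is (x, y)₁ = (-0.912, 1.569).
Re-evaluating at (-0.912, 1.569): F = (-9.26551, -4.09178), so ‖F‖₂ = 10.129.

10.129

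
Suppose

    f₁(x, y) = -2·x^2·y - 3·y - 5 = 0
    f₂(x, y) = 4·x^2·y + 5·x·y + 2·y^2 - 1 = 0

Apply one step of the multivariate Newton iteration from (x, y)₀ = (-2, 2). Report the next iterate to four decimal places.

(-11.3889, -14.1111)

At (-2, 2): F = (-27.0000, 19.0000).
Jacobian J = [[-4·x·y, -2·x^2 - 3], [8·x·y + 5·y, 4·x^2 + 5·x + 4·y]].
At the point, J = [[16.0000, -11.0000], [-22.0000, 14.0000]] (det J = -18.0000).
Solving J·Δ = −F gives Δ = (-9.3889, -16.1111).
Then the next iterate is (x, y)₁ = (-11.3889, -14.1111).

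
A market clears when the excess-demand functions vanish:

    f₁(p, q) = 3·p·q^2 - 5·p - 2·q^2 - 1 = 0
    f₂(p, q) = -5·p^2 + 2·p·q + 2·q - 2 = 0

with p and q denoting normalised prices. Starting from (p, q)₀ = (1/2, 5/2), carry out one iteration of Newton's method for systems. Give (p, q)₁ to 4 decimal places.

At (1/2, 5/2): F = (-6.6250, 4.2500).
Jacobian J = [[3·q^2 - 5, 6·p·q - 4·q], [-10·p + 2·q, 2·p + 2]].
At the point, J = [[13.7500, -2.5000], [0.0000, 3.0000]] (det J = 41.2500).
Solving J·Δ = −F gives Δ = (0.2242, -1.4167).
Then the next iterate is (p, q)₁ = (0.7242, 1.0833).

(0.7242, 1.0833)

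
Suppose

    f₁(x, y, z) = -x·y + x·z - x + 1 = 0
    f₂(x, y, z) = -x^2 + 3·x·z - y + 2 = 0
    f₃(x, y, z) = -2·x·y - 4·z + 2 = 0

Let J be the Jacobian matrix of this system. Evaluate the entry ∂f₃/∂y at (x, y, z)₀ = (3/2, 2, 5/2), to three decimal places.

-3.000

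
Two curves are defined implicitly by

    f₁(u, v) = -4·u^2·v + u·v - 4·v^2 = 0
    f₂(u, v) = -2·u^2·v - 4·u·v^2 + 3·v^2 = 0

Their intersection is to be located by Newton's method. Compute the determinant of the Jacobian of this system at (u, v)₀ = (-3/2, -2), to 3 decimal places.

J = [[-8·u·v + v, -4·u^2 + u - 8·v], [-4·u·v - 4·v^2, -2·u^2 - 8·u·v + 6·v]].
At the point, J = [[-26.000, 5.500], [-28.000, -40.500]].
det J = 1207.000.

1207.000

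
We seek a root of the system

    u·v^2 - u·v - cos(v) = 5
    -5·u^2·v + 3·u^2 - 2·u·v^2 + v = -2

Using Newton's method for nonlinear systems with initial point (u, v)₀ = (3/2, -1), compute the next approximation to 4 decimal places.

(0.6170, -1.8062)

At (3/2, -1): F = (-2.540302, 16.0000).
Jacobian J = [[v^2 - v, 2·u·v - u + sin(v)], [-10·u·v + 6·u - 2·v^2, -5·u^2 - 4·u·v + 1]].
At the point, J = [[2.0000, -5.341471], [22.0000, -4.2500]] (det J = 109.012362).
Solving J·Δ = −F gives Δ = (-0.8830, -0.8062).
Then the next iterate is (u, v)₁ = (0.6170, -1.8062).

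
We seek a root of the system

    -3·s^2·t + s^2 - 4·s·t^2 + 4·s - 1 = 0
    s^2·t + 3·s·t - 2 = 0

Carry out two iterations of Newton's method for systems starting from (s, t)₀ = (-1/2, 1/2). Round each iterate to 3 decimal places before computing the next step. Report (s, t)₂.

At (-1/2, 1/2): F = (-2.625, -2.625).
Jacobian J = [[-6·s·t + 2·s - 4·t^2 + 4, -3·s^2 - 8·s·t], [2·s·t + 3·t, s^2 + 3·s]].
At the point, J = [[3.500, 1.250], [1.000, -1.250]] (det J = -5.625).
Solving J·Δ = −F gives Δ = (1.167, -1.167).
Then the next iterate is (s, t)₁ = (0.667, -0.667).
Round to (0.667, -0.667) and repeat: F = (1.81615, -3.63141), J = [[6.22378, 2.22445], [-2.89078, 2.44589]].
Δ = (-0.578, 0.801), so (s, t)₂ = (0.089, 0.134).

(0.089, 0.134)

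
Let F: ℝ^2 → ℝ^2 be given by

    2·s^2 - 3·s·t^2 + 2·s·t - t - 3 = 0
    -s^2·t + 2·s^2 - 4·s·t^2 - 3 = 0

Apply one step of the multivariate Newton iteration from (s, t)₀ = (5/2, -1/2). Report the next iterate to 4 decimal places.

(1.5589, -0.3140)

At (5/2, -1/2): F = (5.6250, 10.1250).
Jacobian J = [[4·s - 3·t^2 + 2·t, -6·s·t + 2·s - 1], [-2·s·t + 4·s - 4·t^2, -s^2 - 8·s·t]].
At the point, J = [[8.2500, 11.5000], [11.5000, 3.7500]] (det J = -101.3125).
Solving J·Δ = −F gives Δ = (-0.9411, 0.1860).
Then the next iterate is (s, t)₁ = (1.5589, -0.3140).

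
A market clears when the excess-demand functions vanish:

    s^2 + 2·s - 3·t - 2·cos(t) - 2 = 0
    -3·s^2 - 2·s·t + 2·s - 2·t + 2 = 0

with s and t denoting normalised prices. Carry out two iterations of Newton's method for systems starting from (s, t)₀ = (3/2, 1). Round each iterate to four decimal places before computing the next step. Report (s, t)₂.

(1.2329, -0.0147)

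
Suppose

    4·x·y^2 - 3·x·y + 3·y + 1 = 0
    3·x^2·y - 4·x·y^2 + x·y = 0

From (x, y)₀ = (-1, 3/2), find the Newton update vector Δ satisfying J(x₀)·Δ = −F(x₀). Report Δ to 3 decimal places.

At (-1, 3/2): F = (1.000, 12.000).
Jacobian J = [[4·y^2 - 3·y, 8·x·y - 3·x + 3], [6·x·y - 4·y^2 + y, 3·x^2 - 8·x·y + x]].
At the point, J = [[4.500, -6.000], [-16.500, 14.000]] (det J = -36.000).
Solving J·Δ = −F gives Δ = (2.389, 1.958).

(2.389, 1.958)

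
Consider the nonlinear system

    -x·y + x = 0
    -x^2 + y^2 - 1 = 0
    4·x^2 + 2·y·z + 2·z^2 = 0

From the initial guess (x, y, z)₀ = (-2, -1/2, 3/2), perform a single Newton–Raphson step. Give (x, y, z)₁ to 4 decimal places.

At (-2, -1/2, 3/2): F = (-3.0000, -4.7500, 19.0000).
Jacobian J = [[-y + 1, -x, 0], [-2·x, 2·y, 0], [8·x, 2·z, 2·y + 4·z]].
At the point, J = [[1.5000, 2.0000, 0.0000], [4.0000, -1.0000, 0.0000], [-16.0000, 3.0000, 5.0000]] (det J = -47.5000).
Solving J·Δ = −F gives Δ = (1.3158, 0.5132, 0.1026).
Then the next iterate is (x, y, z)₁ = (-0.6842, 0.0132, 1.6026).

(-0.6842, 0.0132, 1.6026)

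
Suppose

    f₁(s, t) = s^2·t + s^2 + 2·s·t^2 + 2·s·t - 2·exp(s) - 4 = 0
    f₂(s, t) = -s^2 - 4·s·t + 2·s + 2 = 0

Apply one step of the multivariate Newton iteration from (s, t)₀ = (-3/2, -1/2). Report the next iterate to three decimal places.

At (-3/2, -1/2): F = (-2.57126, -6.250).
Jacobian J = [[2·s·t + 2·s + 2·t^2 + 2·t - 2·exp(s), s^2 + 4·s·t + 2·s], [-2·s - 4·t + 2, -4·s]].
At the point, J = [[-2.44626, 2.250], [7.000, 6.000]] (det J = -30.42756).
Solving J·Δ = −F gives Δ = (-0.045, 1.094).
Then the next iterate is (s, t)₁ = (-1.545, 0.594).

(-1.545, 0.594)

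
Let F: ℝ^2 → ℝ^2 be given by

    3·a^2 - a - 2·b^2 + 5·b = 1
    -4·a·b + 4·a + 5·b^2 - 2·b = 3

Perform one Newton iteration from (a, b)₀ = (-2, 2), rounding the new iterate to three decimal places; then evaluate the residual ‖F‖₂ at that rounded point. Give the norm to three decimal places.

At (-2, 2): F = (15.000, 21.000).
Jacobian J = [[6·a - 1, -4·b + 5], [-4·b + 4, -4·a + 10·b - 2]].
At the point, J = [[-13.000, -3.000], [-4.000, 26.000]] (det J = -350.000).
Solving J·Δ = −F gives Δ = (1.294, -0.609).
Then the next iterate is (a, b)₁ = (-0.706, 1.391).
Re-evaluating at (-0.706, 1.391): F = (4.28655, 4.99659), so ‖F‖₂ = 6.583.

6.583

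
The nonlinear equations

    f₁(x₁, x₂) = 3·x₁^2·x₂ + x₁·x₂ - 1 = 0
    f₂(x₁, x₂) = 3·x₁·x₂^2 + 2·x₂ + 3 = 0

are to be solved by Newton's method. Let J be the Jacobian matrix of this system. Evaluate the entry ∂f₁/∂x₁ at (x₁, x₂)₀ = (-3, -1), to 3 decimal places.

17.000

∂f₁/∂x₁ = 6·x₁·x₂ + x₂.
At (-3, -1) this is 17.000.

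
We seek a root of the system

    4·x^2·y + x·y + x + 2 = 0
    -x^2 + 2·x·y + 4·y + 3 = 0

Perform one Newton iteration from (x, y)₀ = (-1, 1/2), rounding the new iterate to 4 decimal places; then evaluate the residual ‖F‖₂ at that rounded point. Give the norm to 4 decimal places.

At (-1, 1/2): F = (2.5000, 3.0000).
Jacobian J = [[8·x·y + y + 1, 4·x^2 + x], [-2·x + 2·y, 2·x + 4]].
At the point, J = [[-2.5000, 3.0000], [3.0000, 2.0000]] (det J = -14.0000).
Solving J·Δ = −F gives Δ = (-0.2857, -1.0714).
Then the next iterate is (x, y)₁ = (-1.2857, -0.5714).
Re-evaluating at (-1.2857, -0.5714): F = (-2.329204, 0.530673), so ‖F‖₂ = 2.3889.

2.3889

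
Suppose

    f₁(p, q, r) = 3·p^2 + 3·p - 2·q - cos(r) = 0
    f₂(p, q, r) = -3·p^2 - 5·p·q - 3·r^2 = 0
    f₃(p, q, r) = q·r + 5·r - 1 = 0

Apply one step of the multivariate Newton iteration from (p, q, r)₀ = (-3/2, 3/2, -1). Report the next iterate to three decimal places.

(-1.523, 0.504, 0.001)

At (-3/2, 3/2, -1): F = (-1.29030, 1.500, -7.500).
Jacobian J = [[6·p + 3, -2, sin(r)], [-6·p - 5·q, -5·p, -6·r], [0, r, q + 5]].
At the point, J = [[-6.000, -2.000, -0.84147], [1.500, 7.500, 6.000], [0.000, -1.000, 6.500]] (det J = -307.73779).
Solving J·Δ = −F gives Δ = (-0.023, -0.996, 1.001).
Then the next iterate is (p, q, r)₁ = (-1.523, 0.504, 0.001).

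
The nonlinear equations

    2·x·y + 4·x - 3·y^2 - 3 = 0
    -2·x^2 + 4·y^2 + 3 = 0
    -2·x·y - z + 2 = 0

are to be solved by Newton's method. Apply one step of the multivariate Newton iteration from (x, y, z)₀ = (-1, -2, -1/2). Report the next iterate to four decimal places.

At (-1, -2, -1/2): F = (-15.0000, 17.0000, -1.5000).
Jacobian J = [[2·y + 4, 2·x - 6·y, 0], [-4·x, 8·y, 0], [-2·y, -2·x, -1]].
At the point, J = [[0.0000, 10.0000, 0.0000], [4.0000, -16.0000, 0.0000], [4.0000, 2.0000, -1.0000]] (det J = 40.0000).
Solving J·Δ = −F gives Δ = (1.7500, 1.5000, 8.5000).
Then the next iterate is (x, y, z)₁ = (0.7500, -0.5000, 8.0000).

(0.7500, -0.5000, 8.0000)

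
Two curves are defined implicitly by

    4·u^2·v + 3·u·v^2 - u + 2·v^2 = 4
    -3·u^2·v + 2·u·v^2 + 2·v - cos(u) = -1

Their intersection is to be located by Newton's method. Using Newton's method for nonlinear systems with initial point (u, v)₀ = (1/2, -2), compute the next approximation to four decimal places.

(0.4974, -1.4237)

At (1/2, -2): F = (7.5000, 1.622417).
Jacobian J = [[8·u·v + 3·v^2 - 1, 4·u^2 + 6·u·v + 4·v], [-6·u·v + 2·v^2 + sin(u), -3·u^2 + 4·u·v + 2]].
At the point, J = [[3.0000, -13.0000], [14.479426, -2.7500]] (det J = 179.982532).
Solving J·Δ = −F gives Δ = (-0.0026, 0.5763).
Then the next iterate is (u, v)₁ = (0.4974, -1.4237).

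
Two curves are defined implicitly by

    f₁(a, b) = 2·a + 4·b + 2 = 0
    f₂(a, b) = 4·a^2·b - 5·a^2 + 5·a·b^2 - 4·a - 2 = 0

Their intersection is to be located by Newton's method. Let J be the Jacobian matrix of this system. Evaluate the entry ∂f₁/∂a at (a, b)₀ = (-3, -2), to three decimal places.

∂f₁/∂a = 2.
At (-3, -2) this is 2.000.

2.000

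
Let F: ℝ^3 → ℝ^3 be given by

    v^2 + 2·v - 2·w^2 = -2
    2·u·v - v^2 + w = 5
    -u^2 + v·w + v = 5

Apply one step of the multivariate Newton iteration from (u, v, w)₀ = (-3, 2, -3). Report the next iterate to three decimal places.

At (-3, 2, -3): F = (-8.000, -24.000, -18.000).
Jacobian J = [[0, 2·v + 2, -4·w], [2·v, 2·u - 2·v, 1], [-2·u, w + 1, v]].
At the point, J = [[0.000, 6.000, 12.000], [4.000, -10.000, 1.000], [6.000, -2.000, 2.000]] (det J = 612.000).
Solving J·Δ = −F gives Δ = (2.059, -1.438, 1.386).
Then the next iterate is (u, v, w)₁ = (-0.941, 0.562, -1.614).

(-0.941, 0.562, -1.614)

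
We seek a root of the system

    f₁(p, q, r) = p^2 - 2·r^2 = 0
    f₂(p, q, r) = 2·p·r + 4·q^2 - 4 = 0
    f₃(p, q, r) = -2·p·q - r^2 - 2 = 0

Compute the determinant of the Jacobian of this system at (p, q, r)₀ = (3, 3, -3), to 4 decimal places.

3240.0000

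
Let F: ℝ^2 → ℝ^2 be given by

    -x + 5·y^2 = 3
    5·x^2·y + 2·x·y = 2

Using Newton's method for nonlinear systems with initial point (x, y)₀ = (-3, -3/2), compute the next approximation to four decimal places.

(-2.2069, -0.8029)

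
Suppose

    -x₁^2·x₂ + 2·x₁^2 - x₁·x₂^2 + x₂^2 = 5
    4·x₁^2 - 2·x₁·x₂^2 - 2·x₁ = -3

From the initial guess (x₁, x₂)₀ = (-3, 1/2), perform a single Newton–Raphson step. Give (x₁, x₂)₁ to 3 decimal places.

At (-3, 1/2): F = (9.500, 46.500).
Jacobian J = [[-2·x₁·x₂ + 4·x₁ - x₂^2, -x₁^2 - 2·x₁·x₂ + 2·x₂], [8·x₁ - 2·x₂^2 - 2, -4·x₁·x₂]].
At the point, J = [[-9.250, -5.000], [-26.500, 6.000]] (det J = -188.000).
Solving J·Δ = −F gives Δ = (1.540, -0.949).
Then the next iterate is (x₁, x₂)₁ = (-1.460, -0.449).

(-1.460, -0.449)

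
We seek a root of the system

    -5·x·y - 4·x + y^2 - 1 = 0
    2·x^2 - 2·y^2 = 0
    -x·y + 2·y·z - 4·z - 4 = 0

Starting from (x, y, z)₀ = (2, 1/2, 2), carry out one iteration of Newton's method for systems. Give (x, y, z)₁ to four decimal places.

(0.8824, -0.2206, -1.9608)

At (2, 1/2, 2): F = (-13.7500, 7.5000, -11.0000).
Jacobian J = [[-5·y - 4, -5·x + 2·y, 0], [4·x, -4·y, 0], [-y, -x + 2·z, 2·y - 4]].
At the point, J = [[-6.5000, -9.0000, 0.0000], [8.0000, -2.0000, 0.0000], [-0.5000, 2.0000, -3.0000]] (det J = -255.0000).
Solving J·Δ = −F gives Δ = (-1.1176, -0.7206, -3.9608).
Then the next iterate is (x, y, z)₁ = (0.8824, -0.2206, -1.9608).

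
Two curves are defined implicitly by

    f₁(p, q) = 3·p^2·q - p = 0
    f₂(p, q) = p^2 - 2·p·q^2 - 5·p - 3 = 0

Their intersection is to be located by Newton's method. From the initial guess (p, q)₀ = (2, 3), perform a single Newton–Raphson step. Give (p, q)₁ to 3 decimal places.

(1.549, 1.482)

At (2, 3): F = (34.000, -45.000).
Jacobian J = [[6·p·q - 1, 3·p^2], [2·p - 2·q^2 - 5, -4·p·q]].
At the point, J = [[35.000, 12.000], [-19.000, -24.000]] (det J = -612.000).
Solving J·Δ = −F gives Δ = (-0.451, -1.518).
Then the next iterate is (p, q)₁ = (1.549, 1.482).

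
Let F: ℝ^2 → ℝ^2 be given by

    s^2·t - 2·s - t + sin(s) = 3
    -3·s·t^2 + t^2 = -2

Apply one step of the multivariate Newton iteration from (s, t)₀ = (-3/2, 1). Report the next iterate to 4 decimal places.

(-1.6307, 0.2825)

At (-3/2, 1): F = (0.252505, 7.5000).
Jacobian J = [[2·s·t + cos(s) - 2, s^2 - 1], [-3·t^2, -6·s·t + 2·t]].
At the point, J = [[-4.929263, 1.2500], [-3.0000, 11.0000]] (det J = -50.471891).
Solving J·Δ = −F gives Δ = (-0.1307, -0.7175).
Then the next iterate is (s, t)₁ = (-1.6307, 0.2825).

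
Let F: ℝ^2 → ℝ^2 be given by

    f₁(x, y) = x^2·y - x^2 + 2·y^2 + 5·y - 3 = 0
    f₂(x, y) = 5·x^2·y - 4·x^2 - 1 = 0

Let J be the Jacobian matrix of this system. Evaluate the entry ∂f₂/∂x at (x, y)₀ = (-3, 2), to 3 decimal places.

-36.000

∂f₂/∂x = 10·x·y - 8·x.
At (-3, 2) this is -36.000.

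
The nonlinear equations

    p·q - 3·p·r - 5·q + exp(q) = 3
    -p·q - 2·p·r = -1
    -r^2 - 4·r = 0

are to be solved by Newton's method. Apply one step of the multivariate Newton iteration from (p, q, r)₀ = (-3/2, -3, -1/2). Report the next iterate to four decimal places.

(-1.6878, -0.3324, 0.0833)

At (-3/2, -3, -1/2): F = (14.299787, -5.0000, 1.7500).
Jacobian J = [[q - 3·r, p + exp(q) - 5, -3·p], [-q - 2·r, -p, -2·p], [0, 0, -2·r - 4]].
At the point, J = [[-1.5000, -6.450213, 4.5000], [4.0000, 1.5000, 3.0000], [0.0000, 0.0000, -3.0000]] (det J = -70.652555).
Solving J·Δ = −F gives Δ = (-0.1878, 2.6676, 0.5833).
Then the next iterate is (p, q, r)₁ = (-1.6878, -0.3324, 0.0833).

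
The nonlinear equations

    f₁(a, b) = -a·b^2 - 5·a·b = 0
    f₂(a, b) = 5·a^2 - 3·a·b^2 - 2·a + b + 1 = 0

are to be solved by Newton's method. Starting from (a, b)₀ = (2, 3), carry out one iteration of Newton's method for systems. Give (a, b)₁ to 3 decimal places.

(0.548, 2.402)

At (2, 3): F = (-48.000, -34.000).
Jacobian J = [[-b^2 - 5·b, -2·a·b - 5·a], [10·a - 3·b^2 - 2, -6·a·b + 1]].
At the point, J = [[-24.000, -22.000], [-9.000, -35.000]] (det J = 642.000).
Solving J·Δ = −F gives Δ = (-1.452, -0.598).
Then the next iterate is (a, b)₁ = (0.548, 2.402).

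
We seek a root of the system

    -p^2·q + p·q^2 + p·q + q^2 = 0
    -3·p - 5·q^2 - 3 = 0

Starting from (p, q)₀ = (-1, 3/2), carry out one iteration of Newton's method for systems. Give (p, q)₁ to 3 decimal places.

(-0.790, 0.708)

At (-1, 3/2): F = (-3.000, -11.250).
Jacobian J = [[-2·p·q + q^2 + q, -p^2 + 2·p·q + p + 2·q], [-3, -10·q]].
At the point, J = [[6.750, -2.000], [-3.000, -15.000]] (det J = -107.250).
Solving J·Δ = −F gives Δ = (0.210, -0.792).
Then the next iterate is (p, q)₁ = (-0.790, 0.708).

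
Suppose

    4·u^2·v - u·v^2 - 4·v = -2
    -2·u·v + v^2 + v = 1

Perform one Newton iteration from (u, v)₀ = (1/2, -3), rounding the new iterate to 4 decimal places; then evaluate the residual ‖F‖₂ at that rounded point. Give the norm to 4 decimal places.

At (1/2, -3): F = (6.5000, 8.0000).
Jacobian J = [[8·u·v - v^2, 4·u^2 - 2·u·v - 4], [-2·v, -2·u + 2·v + 1]].
At the point, J = [[-21.0000, 0.0000], [6.0000, -6.0000]] (det J = 126.0000).
Solving J·Δ = −F gives Δ = (0.3095, 1.6429).
Then the next iterate is (u, v)₁ = (0.8095, -1.3571).
Re-evaluating at (0.8095, -1.3571): F = (2.380350, 1.681765), so ‖F‖₂ = 2.9145.

2.9145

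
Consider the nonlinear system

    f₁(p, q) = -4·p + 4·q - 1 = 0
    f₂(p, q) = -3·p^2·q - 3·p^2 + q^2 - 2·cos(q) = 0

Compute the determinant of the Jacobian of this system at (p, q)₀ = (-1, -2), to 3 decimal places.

59.274

J = [[-4, 4], [-6·p·q - 6·p, -3·p^2 + 2·q + 2·sin(q)]].
At the point, J = [[-4.000, 4.000], [-6.000, -8.81859]].
det J = 59.274.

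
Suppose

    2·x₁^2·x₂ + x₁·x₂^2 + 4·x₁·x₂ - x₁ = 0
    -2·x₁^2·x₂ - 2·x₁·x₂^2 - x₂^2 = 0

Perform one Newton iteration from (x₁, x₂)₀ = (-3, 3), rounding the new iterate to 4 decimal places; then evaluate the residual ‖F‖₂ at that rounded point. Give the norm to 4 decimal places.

At (-3, 3): F = (-6.0000, -9.0000).
Jacobian J = [[4·x₁·x₂ + x₂^2 + 4·x₂ - 1, 2·x₁^2 + 2·x₁·x₂ + 4·x₁], [-4·x₁·x₂ - 2·x₂^2, -2·x₁^2 - 4·x₁·x₂ - 2·x₂]].
At the point, J = [[-16.0000, -12.0000], [18.0000, 12.0000]] (det J = 24.0000).
Solving J·Δ = −F gives Δ = (7.5000, -10.5000).
Then the next iterate is (x₁, x₂)₁ = (4.5000, -7.5000).
Re-evaluating at (4.5000, -7.5000): F = (-190.1250, -258.7500), so ‖F‖₂ = 321.0905.

321.0905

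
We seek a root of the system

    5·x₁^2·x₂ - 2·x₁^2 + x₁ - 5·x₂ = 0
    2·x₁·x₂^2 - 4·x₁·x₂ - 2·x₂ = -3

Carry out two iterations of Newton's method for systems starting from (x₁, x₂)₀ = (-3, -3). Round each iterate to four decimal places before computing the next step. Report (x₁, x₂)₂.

At (-3, -3): F = (-141.0000, -81.0000).
Jacobian J = [[10·x₁·x₂ - 4·x₁ + 1, 5·x₁^2 - 5], [2·x₂^2 - 4·x₂, 4·x₁·x₂ - 4·x₁ - 2]].
At the point, J = [[103.0000, 40.0000], [30.0000, 46.0000]] (det J = 3538.0000).
Solving J·Δ = −F gives Δ = (0.9175, 1.1625).
Then the next iterate is (x₁, x₂)₁ = (-2.0825, -1.8375).
Round to (-2.0825, -1.8375) and repeat: F = (-41.413020, -22.694107), J = [[47.595937, 16.684031], [14.102812, 21.636375]].
Δ = (0.6512, 0.6244), so (x₁, x₂)₂ = (-1.4313, -1.2131).

(-1.4313, -1.2131)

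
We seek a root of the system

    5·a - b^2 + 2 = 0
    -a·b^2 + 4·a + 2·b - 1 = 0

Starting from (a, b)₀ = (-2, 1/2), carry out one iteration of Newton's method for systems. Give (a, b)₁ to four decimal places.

At (-2, 1/2): F = (-8.2500, -7.5000).
Jacobian J = [[5, -2·b], [-b^2 + 4, -2·a·b + 2]].
At the point, J = [[5.0000, -1.0000], [3.7500, 4.0000]] (det J = 23.7500).
Solving J·Δ = −F gives Δ = (1.7053, 0.2763).
Then the next iterate is (a, b)₁ = (-0.2947, 0.7763).

(-0.2947, 0.7763)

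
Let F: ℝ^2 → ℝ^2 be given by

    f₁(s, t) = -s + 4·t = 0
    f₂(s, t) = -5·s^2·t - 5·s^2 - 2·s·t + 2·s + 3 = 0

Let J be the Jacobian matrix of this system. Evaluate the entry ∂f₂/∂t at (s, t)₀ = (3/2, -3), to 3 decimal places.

-14.250

∂f₂/∂t = -5·s^2 - 2·s.
At (3/2, -3) this is -14.250.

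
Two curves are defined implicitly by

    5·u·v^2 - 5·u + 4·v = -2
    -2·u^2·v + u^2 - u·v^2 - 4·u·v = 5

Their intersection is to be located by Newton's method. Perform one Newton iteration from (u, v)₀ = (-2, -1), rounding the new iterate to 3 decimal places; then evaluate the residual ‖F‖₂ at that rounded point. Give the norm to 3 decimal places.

0.152

At (-2, -1): F = (-2.000, 1.000).
Jacobian J = [[5·v^2 - 5, 10·u·v + 4], [-4·u·v + 2·u - v^2 - 4·v, -2·u^2 - 2·u·v - 4·u]].
At the point, J = [[0.000, 24.000], [-9.000, -4.000]] (det J = 216.000).
Solving J·Δ = −F gives Δ = (0.074, 0.083).
Then the next iterate is (u, v)₁ = (-1.926, -0.917).
Re-evaluating at (-1.926, -0.917): F = (-0.13576, 0.06764), so ‖F‖₂ = 0.152.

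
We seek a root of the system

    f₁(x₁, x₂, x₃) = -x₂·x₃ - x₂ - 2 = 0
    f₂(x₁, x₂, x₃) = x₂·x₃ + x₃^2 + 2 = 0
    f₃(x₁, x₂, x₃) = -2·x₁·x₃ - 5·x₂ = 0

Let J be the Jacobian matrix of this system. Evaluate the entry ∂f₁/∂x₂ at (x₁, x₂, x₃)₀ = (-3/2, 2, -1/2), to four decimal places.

-0.5000

∂f₁/∂x₂ = -x₃ - 1.
At (-3/2, 2, -1/2) this is -0.5000.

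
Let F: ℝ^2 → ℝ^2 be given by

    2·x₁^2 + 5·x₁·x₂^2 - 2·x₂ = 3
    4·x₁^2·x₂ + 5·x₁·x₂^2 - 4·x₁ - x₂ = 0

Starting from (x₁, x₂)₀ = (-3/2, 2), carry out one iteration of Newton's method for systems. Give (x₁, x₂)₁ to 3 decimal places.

(-0.686, 1.340)

At (-3/2, 2): F = (-32.500, -8.000).
Jacobian J = [[4·x₁ + 5·x₂^2, 10·x₁·x₂ - 2], [8·x₁·x₂ + 5·x₂^2 - 4, 4·x₁^2 + 10·x₁·x₂ - 1]].
At the point, J = [[14.000, -32.000], [-8.000, -22.000]] (det J = -564.000).
Solving J·Δ = −F gives Δ = (0.814, -0.660).
Then the next iterate is (x₁, x₂)₁ = (-0.686, 1.340).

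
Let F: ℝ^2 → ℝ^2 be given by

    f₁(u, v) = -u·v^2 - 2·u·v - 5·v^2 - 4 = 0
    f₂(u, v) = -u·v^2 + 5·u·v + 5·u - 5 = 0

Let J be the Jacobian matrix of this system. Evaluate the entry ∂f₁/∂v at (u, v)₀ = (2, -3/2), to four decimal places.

∂f₁/∂v = -2·u·v - 2·u - 10·v.
At (2, -3/2) this is 17.0000.

17.0000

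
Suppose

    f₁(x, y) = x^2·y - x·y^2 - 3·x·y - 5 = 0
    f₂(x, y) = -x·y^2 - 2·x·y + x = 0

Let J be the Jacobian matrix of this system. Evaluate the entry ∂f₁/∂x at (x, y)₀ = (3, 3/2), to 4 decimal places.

2.2500

∂f₁/∂x = 2·x·y - y^2 - 3·y.
At (3, 3/2) this is 2.2500.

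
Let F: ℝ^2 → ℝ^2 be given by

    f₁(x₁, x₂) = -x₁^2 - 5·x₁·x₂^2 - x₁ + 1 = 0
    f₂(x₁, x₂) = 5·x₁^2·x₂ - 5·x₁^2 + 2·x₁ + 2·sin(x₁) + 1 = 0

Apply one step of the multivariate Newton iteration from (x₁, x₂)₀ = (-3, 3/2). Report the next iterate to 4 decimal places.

(-4.3210, 0.6776)

At (-3, 3/2): F = (28.7500, 17.217760).
Jacobian J = [[-2·x₁ - 5·x₂^2 - 1, -10·x₁·x₂], [10·x₁·x₂ - 10·x₁ + 2·cos(x₁) + 2, 5·x₁^2]].
At the point, J = [[-6.2500, 45.0000], [-14.979985, 45.0000]] (det J = 392.849325).
Solving J·Δ = −F gives Δ = (-1.3210, -0.8224).
Then the next iterate is (x₁, x₂)₁ = (-4.3210, 0.6776).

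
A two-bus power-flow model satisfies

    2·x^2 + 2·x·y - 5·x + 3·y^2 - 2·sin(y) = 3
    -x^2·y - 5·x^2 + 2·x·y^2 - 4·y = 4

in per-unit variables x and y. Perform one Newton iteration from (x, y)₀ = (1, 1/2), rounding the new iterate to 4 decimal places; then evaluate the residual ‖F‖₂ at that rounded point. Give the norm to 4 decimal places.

At (1, 1/2): F = (-5.208851, -11.0000).
Jacobian J = [[4·x + 2·y - 5, 2·x + 6·y - 2·cos(y)], [-2·x·y - 10·x + 2·y^2, -x^2 + 4·x·y - 4]].
At the point, J = [[0.0000, 3.244835], [-10.5000, -3.0000]] (det J = 34.070766).
Solving J·Δ = −F gives Δ = (-1.5063, 1.6053).
Then the next iterate is (x, y)₁ = (-0.5063, 2.1053).
Re-evaluating at (-0.5063, 2.1053): F = (9.488174, -18.730705), so ‖F‖₂ = 20.9968.

20.9968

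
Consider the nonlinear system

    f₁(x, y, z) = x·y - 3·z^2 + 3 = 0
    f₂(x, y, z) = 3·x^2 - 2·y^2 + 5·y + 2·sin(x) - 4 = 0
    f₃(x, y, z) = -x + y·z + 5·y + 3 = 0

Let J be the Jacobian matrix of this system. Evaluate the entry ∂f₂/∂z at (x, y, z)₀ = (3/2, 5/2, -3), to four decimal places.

∂f₂/∂z = 0.
At (3/2, 5/2, -3) this is 0.0000.

0.0000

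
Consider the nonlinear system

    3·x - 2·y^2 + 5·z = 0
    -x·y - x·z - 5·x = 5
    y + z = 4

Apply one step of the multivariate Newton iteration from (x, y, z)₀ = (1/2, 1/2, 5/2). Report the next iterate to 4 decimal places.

At (1/2, 1/2, 5/2): F = (13.5000, -9.0000, -1.0000).
Jacobian J = [[3, -4·y, 5], [-y - z - 5, -x, -x], [0, 1, 1]].
At the point, J = [[3.0000, -2.0000, 5.0000], [-8.0000, -0.5000, -0.5000], [0.0000, 1.0000, 1.0000]] (det J = -56.0000).
Solving J·Δ = −F gives Δ = (-1.1875, 2.1339, -1.1339).
Then the next iterate is (x, y, z)₁ = (-0.6875, 2.6339, 1.3661).

(-0.6875, 2.6339, 1.3661)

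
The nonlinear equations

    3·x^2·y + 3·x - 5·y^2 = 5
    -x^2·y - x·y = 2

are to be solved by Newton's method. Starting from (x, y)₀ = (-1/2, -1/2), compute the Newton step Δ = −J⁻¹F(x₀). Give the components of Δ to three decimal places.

At (-1/2, -1/2): F = (-8.125, -2.125).
Jacobian J = [[6·x·y + 3, 3·x^2 - 10·y], [-2·x·y - y, -x^2 - x]].
At the point, J = [[4.500, 5.750], [0.000, 0.250]] (det J = 1.125).
Solving J·Δ = −F gives Δ = (-9.056, 8.500).

(-9.056, 8.500)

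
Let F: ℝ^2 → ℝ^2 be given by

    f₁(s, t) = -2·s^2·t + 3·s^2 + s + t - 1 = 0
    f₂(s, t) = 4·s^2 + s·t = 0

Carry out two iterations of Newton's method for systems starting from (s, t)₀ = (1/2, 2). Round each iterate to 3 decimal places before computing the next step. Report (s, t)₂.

(-1.243, 9.289)

At (1/2, 2): F = (1.250, 2.000).
Jacobian J = [[-4·s·t + 6·s + 1, -2·s^2 + 1], [8·s + t, s]].
At the point, J = [[0.000, 0.500], [6.000, 0.500]] (det J = -3.000).
Solving J·Δ = −F gives Δ = (-0.125, -2.500).
Then the next iterate is (s, t)₁ = (0.375, -0.500).
Round to (0.375, -0.500) and repeat: F = (-0.56250, 0.375), J = [[4.000, 0.71875], [2.500, 0.375]].
Δ = (-1.618, 9.789), so (s, t)₂ = (-1.243, 9.289).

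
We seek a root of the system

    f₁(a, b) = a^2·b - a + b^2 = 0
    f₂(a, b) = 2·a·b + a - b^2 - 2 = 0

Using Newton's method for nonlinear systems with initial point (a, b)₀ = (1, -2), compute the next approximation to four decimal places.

(0.4615, -0.7692)

At (1, -2): F = (1.0000, -9.0000).
Jacobian J = [[2·a·b - 1, a^2 + 2·b], [2·b + 1, 2·a - 2·b]].
At the point, J = [[-5.0000, -3.0000], [-3.0000, 6.0000]] (det J = -39.0000).
Solving J·Δ = −F gives Δ = (-0.5385, 1.2308).
Then the next iterate is (a, b)₁ = (0.4615, -0.7692).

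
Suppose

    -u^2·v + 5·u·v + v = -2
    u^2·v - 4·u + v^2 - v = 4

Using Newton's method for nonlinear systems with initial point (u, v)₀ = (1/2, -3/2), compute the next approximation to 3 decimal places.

At (1/2, -3/2): F = (-2.875, -2.625).
Jacobian J = [[-2·u·v + 5·v, -u^2 + 5·u + 1], [2·u·v - 4, u^2 + 2·v - 1]].
At the point, J = [[-6.000, 3.250], [-5.500, -3.750]] (det J = 40.375).
Solving J·Δ = −F gives Δ = (-0.478, 0.002).
Then the next iterate is (u, v)₁ = (0.022, -1.498).

(0.022, -1.498)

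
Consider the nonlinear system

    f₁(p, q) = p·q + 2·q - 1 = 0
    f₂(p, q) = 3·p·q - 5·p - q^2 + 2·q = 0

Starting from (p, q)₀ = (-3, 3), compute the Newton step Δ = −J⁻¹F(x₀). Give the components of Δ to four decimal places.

At (-3, 3): F = (-4.0000, -15.0000).
Jacobian J = [[q, p + 2], [3·q - 5, 3·p - 2·q + 2]].
At the point, J = [[3.0000, -1.0000], [4.0000, -13.0000]] (det J = -35.0000).
Solving J·Δ = −F gives Δ = (1.0571, -0.8286).

(1.0571, -0.8286)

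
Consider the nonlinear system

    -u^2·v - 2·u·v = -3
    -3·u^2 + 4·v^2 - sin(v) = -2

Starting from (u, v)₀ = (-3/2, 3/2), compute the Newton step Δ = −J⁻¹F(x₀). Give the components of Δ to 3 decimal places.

At (-3/2, 3/2): F = (4.125, 3.25251).
Jacobian J = [[-2·u·v - 2·v, -u^2 - 2·u], [-6·u, 8·v - cos(v)]].
At the point, J = [[1.500, 0.750], [9.000, 11.92926]] (det J = 11.14389).
Solving J·Δ = −F gives Δ = (-4.197, 2.894).

(-4.197, 2.894)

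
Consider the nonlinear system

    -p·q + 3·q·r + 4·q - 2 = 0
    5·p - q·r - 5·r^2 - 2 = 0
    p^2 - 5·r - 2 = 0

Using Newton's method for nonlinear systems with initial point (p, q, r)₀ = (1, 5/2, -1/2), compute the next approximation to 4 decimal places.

(0.5857, -0.0286, -0.3657)

At (1, 5/2, -1/2): F = (1.7500, 3.0000, 1.5000).
Jacobian J = [[-q, -p + 3·r + 4, 3·q], [5, -r, -q - 10·r], [2·p, 0, -5]].
At the point, J = [[-2.5000, 1.5000, 7.5000], [5.0000, 0.5000, 2.5000], [2.0000, 0.0000, -5.0000]] (det J = 43.7500).
Solving J·Δ = −F gives Δ = (-0.4143, -2.5286, 0.1343).
Then the next iterate is (p, q, r)₁ = (0.5857, -0.0286, -0.3657).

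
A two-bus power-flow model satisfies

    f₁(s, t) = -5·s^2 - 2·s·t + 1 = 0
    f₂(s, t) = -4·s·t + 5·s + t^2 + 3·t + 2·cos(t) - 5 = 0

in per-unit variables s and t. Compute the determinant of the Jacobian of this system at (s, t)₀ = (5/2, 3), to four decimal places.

4.7494

J = [[-10·s - 2·t, -2·s], [-4·t + 5, -4·s + 2·t - 2·sin(t) + 3]].
At the point, J = [[-31.0000, -5.0000], [-7.0000, -1.282240]].
det J = 4.7494.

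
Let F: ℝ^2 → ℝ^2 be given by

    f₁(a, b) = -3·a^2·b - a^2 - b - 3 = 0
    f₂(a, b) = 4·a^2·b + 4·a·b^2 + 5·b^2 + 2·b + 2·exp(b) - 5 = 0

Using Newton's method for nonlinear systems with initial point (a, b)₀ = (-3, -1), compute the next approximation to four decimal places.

(0.5432, -1.9471)

At (-3, -1): F = (16.0000, -49.264241).
Jacobian J = [[-6·a·b - 2·a, -3·a^2 - 1], [8·a·b + 4·b^2, 4·a^2 + 8·a·b + 10·b + 2·exp(b) + 2]].
At the point, J = [[-12.0000, -28.0000], [28.0000, 52.735759]] (det J = 151.170893).
Solving J·Δ = −F gives Δ = (3.5432, -0.9471).
Then the next iterate is (a, b)₁ = (0.5432, -1.9471).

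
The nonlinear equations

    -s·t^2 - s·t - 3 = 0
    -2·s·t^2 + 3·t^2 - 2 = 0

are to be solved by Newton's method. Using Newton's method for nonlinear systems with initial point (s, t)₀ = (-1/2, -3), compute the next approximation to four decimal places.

(-1.3586, -0.9394)

At (-1/2, -3): F = (0.0000, 34.0000).
Jacobian J = [[-t^2 - t, -2·s·t - s], [-2·t^2, -4·s·t + 6·t]].
At the point, J = [[-6.0000, -2.5000], [-18.0000, -24.0000]] (det J = 99.0000).
Solving J·Δ = −F gives Δ = (-0.8586, 2.0606).
Then the next iterate is (s, t)₁ = (-1.3586, -0.9394).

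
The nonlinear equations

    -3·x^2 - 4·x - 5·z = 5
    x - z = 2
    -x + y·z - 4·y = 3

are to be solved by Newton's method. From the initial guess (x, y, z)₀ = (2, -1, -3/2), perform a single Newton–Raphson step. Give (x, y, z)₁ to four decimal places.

At (2, -1, -3/2): F = (-17.5000, 1.5000, 0.5000).
Jacobian J = [[-6·x - 4, 0, -5], [1, 0, -1], [-1, z - 4, y]].
At the point, J = [[-16.0000, 0.0000, -5.0000], [1.0000, 0.0000, -1.0000], [-1.0000, -5.5000, -1.0000]] (det J = 115.5000).
Solving J·Δ = −F gives Δ = (-1.1905, 0.2511, 0.3095).
Then the next iterate is (x, y, z)₁ = (0.8095, -0.7489, -1.1905).

(0.8095, -0.7489, -1.1905)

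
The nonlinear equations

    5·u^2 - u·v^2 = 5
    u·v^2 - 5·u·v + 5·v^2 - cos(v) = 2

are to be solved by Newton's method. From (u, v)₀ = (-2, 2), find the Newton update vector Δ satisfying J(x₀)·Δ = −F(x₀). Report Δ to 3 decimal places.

(0.565, -1.180)

At (-2, 2): F = (23.000, 30.41615).
Jacobian J = [[10·u - v^2, -2·u·v], [v^2 - 5·v, 2·u·v - 5·u + 10·v + sin(v)]].
At the point, J = [[-24.000, 8.000], [-6.000, 22.90930]] (det J = -501.82314).
Solving J·Δ = −F gives Δ = (0.565, -1.180).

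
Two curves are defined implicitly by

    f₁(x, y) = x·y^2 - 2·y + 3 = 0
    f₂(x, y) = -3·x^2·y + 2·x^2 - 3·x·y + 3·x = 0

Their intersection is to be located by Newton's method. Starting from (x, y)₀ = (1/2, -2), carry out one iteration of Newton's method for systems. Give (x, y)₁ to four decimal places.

(0.4025, 0.1525)

At (1/2, -2): F = (9.0000, 6.5000).
Jacobian J = [[y^2, 2·x·y - 2], [-6·x·y + 4·x - 3·y + 3, -3·x^2 - 3·x]].
At the point, J = [[4.0000, -4.0000], [17.0000, -2.2500]] (det J = 59.0000).
Solving J·Δ = −F gives Δ = (-0.0975, 2.1525).
Then the next iterate is (x, y)₁ = (0.4025, 0.1525).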